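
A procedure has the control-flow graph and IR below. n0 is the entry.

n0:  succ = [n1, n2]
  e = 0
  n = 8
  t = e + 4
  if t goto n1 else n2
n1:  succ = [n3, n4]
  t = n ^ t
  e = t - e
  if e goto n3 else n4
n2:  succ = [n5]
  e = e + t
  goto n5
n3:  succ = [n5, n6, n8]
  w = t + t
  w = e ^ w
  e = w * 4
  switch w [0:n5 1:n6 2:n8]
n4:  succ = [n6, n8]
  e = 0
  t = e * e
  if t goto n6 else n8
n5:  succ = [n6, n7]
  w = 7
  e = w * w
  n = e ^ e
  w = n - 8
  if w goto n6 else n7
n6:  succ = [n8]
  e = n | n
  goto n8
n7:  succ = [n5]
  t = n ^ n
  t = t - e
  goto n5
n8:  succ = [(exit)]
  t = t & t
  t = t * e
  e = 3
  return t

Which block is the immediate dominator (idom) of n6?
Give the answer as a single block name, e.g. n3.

Answer: n0

Derivation:
idom tree: n1←n0 n2←n0 n3←n1 n4←n1 n5←n0 n6←n0 n7←n5 n8←n0
Dom∩ at merges:
  n5: preds {n2,n3,n7}: {n0,n2} ∩ {n0,n1,n3} ∩ {n0,n5,n7} = {n0}; idom=n0
  n6: preds {n3,n4,n5}: {n0,n1,n3} ∩ {n0,n1,n4} ∩ {n0,n5} = {n0}; idom=n0
  n8: preds {n3,n4,n6}: {n0,n1,n3} ∩ {n0,n1,n4} ∩ {n0,n6} = {n0}; idom=n0

idom(n6) = n0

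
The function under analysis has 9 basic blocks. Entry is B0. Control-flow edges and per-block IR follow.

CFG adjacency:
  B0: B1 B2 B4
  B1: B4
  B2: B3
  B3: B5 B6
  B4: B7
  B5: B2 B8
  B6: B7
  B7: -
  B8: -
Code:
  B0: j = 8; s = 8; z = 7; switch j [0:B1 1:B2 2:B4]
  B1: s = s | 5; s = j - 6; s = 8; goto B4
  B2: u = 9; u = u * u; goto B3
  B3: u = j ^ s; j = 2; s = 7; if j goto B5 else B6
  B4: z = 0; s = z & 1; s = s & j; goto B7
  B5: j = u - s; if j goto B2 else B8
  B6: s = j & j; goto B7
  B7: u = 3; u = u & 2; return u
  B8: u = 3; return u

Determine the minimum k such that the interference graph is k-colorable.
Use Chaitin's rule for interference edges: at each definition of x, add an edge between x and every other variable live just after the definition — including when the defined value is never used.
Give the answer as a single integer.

Block summaries:
  B0 def {j,s,z} use ∅
  B1 def {s} use {j,s}
  B2 def {u} use ∅
  B3 def {j,s,u} use {j,s}
  B4 def {s,z} use {j}
  B5 def {j} use {s,u}
  B6 def {s} use {j}
  B7 def {u} use ∅
  B8 def {u} use ∅

Live sets:
  B0 li=∅ lo={j,s}
  B1 li={j,s} lo={j}
  B2 li={j,s} lo={j,s}
  B3 li={j,s} lo={j,s,u}
  B4 li={j} lo=∅
  B5 li={s,u} lo={j,s}
  B6 li={j} lo=∅
  B7 li=∅ lo=∅
  B8 li=∅ lo=∅

Interference:
  j — {s,u,z}
  s — {j,u,z}
  u — {j,s}
  z — {j,s}

Colouring:
  clique {j,s,u} ⇒ need ≥ 3
  3-colouring: r0={j}  r1={s}  r2={u,z}
  χ = 3

Answer: 3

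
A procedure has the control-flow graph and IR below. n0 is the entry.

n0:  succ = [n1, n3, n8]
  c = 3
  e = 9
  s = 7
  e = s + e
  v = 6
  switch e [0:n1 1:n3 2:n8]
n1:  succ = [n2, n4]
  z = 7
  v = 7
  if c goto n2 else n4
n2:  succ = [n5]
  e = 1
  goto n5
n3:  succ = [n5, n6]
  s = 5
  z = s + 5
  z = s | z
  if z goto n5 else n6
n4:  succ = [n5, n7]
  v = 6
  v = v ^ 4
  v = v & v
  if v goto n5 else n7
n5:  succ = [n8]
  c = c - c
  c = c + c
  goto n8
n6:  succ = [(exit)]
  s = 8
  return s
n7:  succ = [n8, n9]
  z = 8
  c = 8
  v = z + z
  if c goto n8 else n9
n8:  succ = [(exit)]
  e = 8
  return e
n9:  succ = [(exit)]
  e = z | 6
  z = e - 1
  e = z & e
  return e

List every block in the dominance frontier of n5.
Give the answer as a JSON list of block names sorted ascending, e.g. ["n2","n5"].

idom tree: n1←n0 n2←n1 n3←n0 n4←n1 n5←n0 n6←n3 n7←n4 n8←n0 n9←n7
Dom at joins:
  n5: preds {n2,n3,n4}: {n0,n1,n2} ∩ {n0,n3} ∩ {n0,n1,n4} = {n0}; idom=n0
  n8: preds {n0,n5,n7}: {n0} ∩ {n0,n5} ∩ {n0,n1,n4,n7} = {n0}; idom=n0

DF walk-up:
  n5←n2: walk n2→n1 to n0
  n5←n3: walk n3 to n0
  n5←n4: walk n4→n1 to n0
  n8←n0: walk · to n0
  n8←n5: walk n5 to n0
  n8←n7: walk n7→n4→n1 to n0
  n0: DF=∅
  n1: DF={n5,n8}
  n2: DF={n5}
  n3: DF={n5}
  n4: DF={n5,n8}
  n5: DF={n8}
  n6: DF=∅
  n7: DF={n8}
  n8: DF=∅
  n9: DF=∅

DF(n5) = ["n8"]

Answer: ["n8"]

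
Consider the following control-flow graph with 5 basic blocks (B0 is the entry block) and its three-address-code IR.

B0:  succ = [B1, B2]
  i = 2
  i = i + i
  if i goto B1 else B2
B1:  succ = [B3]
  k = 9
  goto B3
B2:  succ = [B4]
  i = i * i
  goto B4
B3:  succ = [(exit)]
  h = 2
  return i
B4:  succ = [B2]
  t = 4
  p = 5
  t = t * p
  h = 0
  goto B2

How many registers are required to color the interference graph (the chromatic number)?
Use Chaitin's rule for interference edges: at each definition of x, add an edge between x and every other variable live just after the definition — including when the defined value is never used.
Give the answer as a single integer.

Answer: 3

Working:
def/use:
  B0: {i} / ∅
  B1: {k} / ∅
  B2: {i} / {i}
  B3: {h} / {i}
  B4: {h,p,t} / ∅

Backward fixpoint:
  B0: in=∅ out={i}
  B1: in={i} out={i}
  B2: in={i} out={i}
  B3: in={i} out=∅
  B4: in={i} out={i}

Conflict graph:
  h — {i}
  i — {h,k,p,t}
  k — {i}
  p — {i,t}
  t — {i,p}

Chromatic number:
  clique {i,p,t} ⇒ need ≥ 3
  assign h→R1 i→R0 k→R1 p→R1 t→R2 — no edge inside a register ⇒ χ ≤ 3
  χ = 3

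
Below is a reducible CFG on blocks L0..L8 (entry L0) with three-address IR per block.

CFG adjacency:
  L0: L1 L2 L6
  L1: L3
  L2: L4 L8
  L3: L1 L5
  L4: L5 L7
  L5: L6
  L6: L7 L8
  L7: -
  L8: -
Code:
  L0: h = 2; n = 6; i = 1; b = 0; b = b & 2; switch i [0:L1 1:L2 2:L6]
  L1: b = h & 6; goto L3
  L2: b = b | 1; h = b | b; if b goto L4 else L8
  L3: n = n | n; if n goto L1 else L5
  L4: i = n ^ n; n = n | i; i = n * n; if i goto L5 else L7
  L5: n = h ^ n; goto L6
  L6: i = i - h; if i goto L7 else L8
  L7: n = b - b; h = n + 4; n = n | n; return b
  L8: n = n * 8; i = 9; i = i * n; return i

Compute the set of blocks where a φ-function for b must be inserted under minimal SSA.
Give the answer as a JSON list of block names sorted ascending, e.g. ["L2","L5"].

idom tree: L1←L0 L2←L0 L3←L1 L4←L2 L5←L0 L6←L0 L7←L0 L8←L0
Join-block Dom:
  L1: preds {L0,L3}: {L0} ∩ {L0,L1,L3} = {L0}; idom=L0
  L5: preds {L3,L4}: {L0,L1,L3} ∩ {L0,L2,L4} = {L0}; idom=L0
  L6: preds {L0,L5}: {L0} ∩ {L0,L5} = {L0}; idom=L0
  L7: preds {L4,L6}: {L0,L2,L4} ∩ {L0,L6} = {L0}; idom=L0
  L8: preds {L2,L6}: {L0,L2} ∩ {L0,L6} = {L0}; idom=L0

DF walk-up:
  join L1 pred L0: · stop@L0
  join L1 pred L3: L3→L1 stop@L0
  join L5 pred L3: L3→L1 stop@L0
  join L5 pred L4: L4→L2 stop@L0
  join L6 pred L0: · stop@L0
  join L6 pred L5: L5 stop@L0
  join L7 pred L4: L4→L2 stop@L0
  join L7 pred L6: L6 stop@L0
  join L8 pred L2: L2 stop@L0
  join L8 pred L6: L6 stop@L0
  L0: DF=∅
  L1: DF={L1,L5}
  L2: DF={L5,L7,L8}
  L3: DF={L1,L5}
  L4: DF={L5,L7}
  L5: DF={L6}
  L6: DF={L7,L8}
  L7: DF=∅
  L8: DF=∅

φ for b: defs {L0,L1,L2}
  DF⁺ = {L1,L5,L6,L7,L8}

Answer: ["L1", "L5", "L6", "L7", "L8"]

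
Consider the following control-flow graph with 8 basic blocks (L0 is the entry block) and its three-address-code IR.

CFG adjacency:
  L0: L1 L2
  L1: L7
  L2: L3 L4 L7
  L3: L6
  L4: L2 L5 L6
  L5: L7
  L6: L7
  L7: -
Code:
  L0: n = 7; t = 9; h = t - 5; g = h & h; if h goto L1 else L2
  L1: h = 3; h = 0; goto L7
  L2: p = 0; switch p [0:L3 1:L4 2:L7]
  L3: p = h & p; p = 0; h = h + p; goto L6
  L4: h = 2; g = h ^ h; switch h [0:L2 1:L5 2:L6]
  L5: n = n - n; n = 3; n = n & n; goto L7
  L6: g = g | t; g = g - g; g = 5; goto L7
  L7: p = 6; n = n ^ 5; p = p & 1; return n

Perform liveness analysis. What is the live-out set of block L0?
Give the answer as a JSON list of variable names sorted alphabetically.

Per-block:
  L0: {g,h,n,t} / ∅
  L1: {h} / ∅
  L2: {p} / ∅
  L3: {h,p} / {h,p}
  L4: {g,h} / ∅
  L5: {n} / {n}
  L6: {g} / {g,t}
  L7: {n,p} / {n}

Backward fixpoint:
  L0: in=∅ out={g,h,n,t}
  L1: in={n} out={n}
  L2: in={g,h,n,t} out={g,h,n,p,t}
  L3: in={g,h,n,p,t} out={g,n,t}
  L4: in={n,t} out={g,h,n,t}
  L5: in={n} out={n}
  L6: in={g,n,t} out={n}
  L7: in={n} out=∅

live-out(L0) = ["g", "h", "n", "t"]

Answer: ["g", "h", "n", "t"]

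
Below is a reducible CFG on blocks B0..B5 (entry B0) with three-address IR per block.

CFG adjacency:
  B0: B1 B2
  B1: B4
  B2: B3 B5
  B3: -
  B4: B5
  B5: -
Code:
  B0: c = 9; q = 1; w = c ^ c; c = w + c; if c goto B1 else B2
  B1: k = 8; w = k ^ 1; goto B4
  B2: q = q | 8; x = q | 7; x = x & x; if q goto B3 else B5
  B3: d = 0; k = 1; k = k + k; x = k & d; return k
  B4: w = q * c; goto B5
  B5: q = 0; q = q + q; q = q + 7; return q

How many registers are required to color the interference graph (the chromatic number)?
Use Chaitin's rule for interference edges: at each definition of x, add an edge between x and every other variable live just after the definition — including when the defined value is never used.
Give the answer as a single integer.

Answer: 3

Working:
def/use:
  B0: def={c,q,w} ue=∅
  B1: def={k,w} ue=∅
  B2: def={q,x} ue={q}
  B3: def={d,k,x} ue=∅
  B4: def={w} ue={c,q}
  B5: def={q} ue=∅

Live sets:
  B0: in=∅ out={c,q}
  B1: in={c,q} out={c,q}
  B2: in={q} out=∅
  B3: in=∅ out=∅
  B4: in={c,q} out=∅
  B5: in=∅ out=∅

Interference:
  c — {k,q,w}
  d — {k}
  k — {c,d,q,x}
  q — {c,k,w,x}
  w — {c,q}
  x — {k,q}

Registers:
  lower bound: {c,k,q} mutually conflict ⇒ χ ≥ 3
  assign c→R2 d→R1 k→R0 q→R1 w→R0 x→R2 — no edge inside a register ⇒ χ ≤ 3
  χ = 3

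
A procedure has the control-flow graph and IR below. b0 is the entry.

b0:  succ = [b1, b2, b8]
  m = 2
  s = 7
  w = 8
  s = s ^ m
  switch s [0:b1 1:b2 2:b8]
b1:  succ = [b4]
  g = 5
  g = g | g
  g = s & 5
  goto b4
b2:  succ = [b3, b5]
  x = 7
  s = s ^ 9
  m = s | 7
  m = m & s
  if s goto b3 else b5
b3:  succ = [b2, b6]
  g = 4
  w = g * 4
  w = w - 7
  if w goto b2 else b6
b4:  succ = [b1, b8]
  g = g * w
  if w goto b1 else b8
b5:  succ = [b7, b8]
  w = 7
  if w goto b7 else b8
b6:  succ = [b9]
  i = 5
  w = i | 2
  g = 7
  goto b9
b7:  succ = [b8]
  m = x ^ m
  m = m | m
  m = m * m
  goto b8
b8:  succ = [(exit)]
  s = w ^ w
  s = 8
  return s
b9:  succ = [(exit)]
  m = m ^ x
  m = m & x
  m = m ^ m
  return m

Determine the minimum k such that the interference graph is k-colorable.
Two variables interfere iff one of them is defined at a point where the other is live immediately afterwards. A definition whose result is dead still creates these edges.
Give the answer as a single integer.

Answer: 5

Working:
Block summaries:
  b0 def {m,s,w} use ∅
  b1 def {g} use {s}
  b2 def {m,s,x} use {s}
  b3 def {g,w} use ∅
  b4 def {g} use {g,w}
  b5 def {w} use ∅
  b6 def {g,i,w} use ∅
  b7 def {m} use {m,x}
  b8 def {s} use {w}
  b9 def {m} use {m,x}

Live sets:
  live b0: ∅→{s,w}
  live b1: {s,w}→{g,s,w}
  live b2: {s}→{m,s,x}
  live b3: {m,s,x}→{m,s,x}
  live b4: {g,s,w}→{s,w}
  live b5: {m,x}→{m,w,x}
  live b6: {m,x}→{m,x}
  live b7: {m,w,x}→{w}
  live b8: {w}→∅
  live b9: {m,x}→∅

Conflict graph:
  g — {m,s,w,x}
  i — {m,x}
  m — {g,i,s,w,x}
  s — {g,m,w,x}
  w — {g,m,s,x}
  x — {g,i,m,s,w}

Colouring:
  clique {g,m,s,w,x} ⇒ need ≥ 5
  5-colouring: r0={m}  r1={x}  r2={g,i}  r3={s}  r4={w}
  χ = 5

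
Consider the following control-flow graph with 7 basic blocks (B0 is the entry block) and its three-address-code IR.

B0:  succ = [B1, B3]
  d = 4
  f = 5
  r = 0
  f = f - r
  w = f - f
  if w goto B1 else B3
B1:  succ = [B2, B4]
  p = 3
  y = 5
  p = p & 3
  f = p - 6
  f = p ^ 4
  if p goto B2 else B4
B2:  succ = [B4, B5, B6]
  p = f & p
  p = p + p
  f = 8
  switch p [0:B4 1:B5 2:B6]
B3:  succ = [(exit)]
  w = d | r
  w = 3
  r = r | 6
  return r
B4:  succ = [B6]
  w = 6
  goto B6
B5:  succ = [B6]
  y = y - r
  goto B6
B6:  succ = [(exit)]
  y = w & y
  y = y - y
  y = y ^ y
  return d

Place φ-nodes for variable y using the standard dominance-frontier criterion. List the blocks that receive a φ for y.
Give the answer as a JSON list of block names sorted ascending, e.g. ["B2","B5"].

Answer: ["B6"]

Working:
idom tree: B1←B0 B2←B1 B3←B0 B4←B1 B5←B2 B6←B1
Dom∩ at merges:
  B4: preds {B1,B2}: {B0,B1} ∩ {B0,B1,B2} = {B0,B1}; idom=B1
  B6: preds {B2,B4,B5}: {B0,B1,B2} ∩ {B0,B1,B4} ∩ {B0,B1,B2,B5} = {B0,B1}; idom=B1

Frontier:
  B4←B1: walk · to B1
  B4←B2: walk B2 to B1
  B6←B2: walk B2 to B1
  B6←B4: walk B4 to B1
  B6←B5: walk B5→B2 to B1
  B0 → ∅
  B1 → ∅
  B2 → {B4,B6}
  B3 → ∅
  B4 → {B6}
  B5 → {B6}
  B6 → ∅

φ for y: defs {B1,B5,B6}
  DF⁺ = {B6}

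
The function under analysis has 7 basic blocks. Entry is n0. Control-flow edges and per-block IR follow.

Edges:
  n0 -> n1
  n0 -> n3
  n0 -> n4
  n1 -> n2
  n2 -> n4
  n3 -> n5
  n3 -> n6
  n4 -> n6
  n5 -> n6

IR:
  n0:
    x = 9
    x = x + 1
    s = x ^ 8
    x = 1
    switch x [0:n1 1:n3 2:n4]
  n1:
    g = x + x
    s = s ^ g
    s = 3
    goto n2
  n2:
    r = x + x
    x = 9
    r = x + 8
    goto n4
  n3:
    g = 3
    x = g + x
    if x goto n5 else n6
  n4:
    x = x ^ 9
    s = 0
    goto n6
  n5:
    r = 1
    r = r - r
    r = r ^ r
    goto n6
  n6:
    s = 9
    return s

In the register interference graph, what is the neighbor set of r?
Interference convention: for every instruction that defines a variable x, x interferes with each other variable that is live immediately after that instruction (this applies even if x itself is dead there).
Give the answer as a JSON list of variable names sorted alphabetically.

Answer: ["x"]

Derivation:
Per-block:
  n0: def={s,x} ue=∅
  n1: def={g,s} ue={s,x}
  n2: def={r,x} ue={x}
  n3: def={g,x} ue={x}
  n4: def={s,x} ue={x}
  n5: def={r} ue=∅
  n6: def={s} ue=∅

Liveness:
  n0: in=∅ out={s,x}
  n1: in={s,x} out={x}
  n2: in={x} out={x}
  n3: in={x} out=∅
  n4: in={x} out=∅
  n5: in=∅ out=∅
  n6: in=∅ out=∅

Conflict graph:
  g↔{s,x}
  r↔{x}
  s↔{g,x}
  x↔{g,r,s}

N(r) = ["x"]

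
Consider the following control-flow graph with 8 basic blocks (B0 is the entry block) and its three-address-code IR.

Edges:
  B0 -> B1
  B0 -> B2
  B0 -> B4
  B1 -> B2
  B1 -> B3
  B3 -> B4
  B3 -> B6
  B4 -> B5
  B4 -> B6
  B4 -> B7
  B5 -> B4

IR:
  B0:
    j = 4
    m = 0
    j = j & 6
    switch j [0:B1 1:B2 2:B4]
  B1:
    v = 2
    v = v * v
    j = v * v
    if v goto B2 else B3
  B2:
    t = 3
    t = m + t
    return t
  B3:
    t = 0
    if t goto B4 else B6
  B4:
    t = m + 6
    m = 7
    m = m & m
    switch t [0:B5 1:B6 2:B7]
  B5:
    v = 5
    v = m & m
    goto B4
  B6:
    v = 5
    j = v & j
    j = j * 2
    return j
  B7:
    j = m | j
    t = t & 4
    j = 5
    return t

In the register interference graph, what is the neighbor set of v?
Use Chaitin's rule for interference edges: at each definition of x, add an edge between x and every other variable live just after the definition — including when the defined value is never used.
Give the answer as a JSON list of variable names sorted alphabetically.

def/use:
  B0: {j,m} / ∅
  B1: {j,v} / ∅
  B2: {t} / {m}
  B3: {t} / ∅
  B4: {m,t} / {m}
  B5: {v} / {m}
  B6: {j,v} / {j}
  B7: {j,t} / {j,m,t}

Live sets:
  B0: in=∅ out={j,m}
  B1: in={m} out={j,m}
  B2: in={m} out=∅
  B3: in={j,m} out={j,m}
  B4: in={j,m} out={j,m,t}
  B5: in={j,m} out={j,m}
  B6: in={j} out=∅
  B7: in={j,m,t} out=∅

Conflict graph:
  j↔{m,t,v}
  m↔{j,t,v}
  t↔{j,m}
  v↔{j,m}

N(v) = ["j", "m"]

Answer: ["j", "m"]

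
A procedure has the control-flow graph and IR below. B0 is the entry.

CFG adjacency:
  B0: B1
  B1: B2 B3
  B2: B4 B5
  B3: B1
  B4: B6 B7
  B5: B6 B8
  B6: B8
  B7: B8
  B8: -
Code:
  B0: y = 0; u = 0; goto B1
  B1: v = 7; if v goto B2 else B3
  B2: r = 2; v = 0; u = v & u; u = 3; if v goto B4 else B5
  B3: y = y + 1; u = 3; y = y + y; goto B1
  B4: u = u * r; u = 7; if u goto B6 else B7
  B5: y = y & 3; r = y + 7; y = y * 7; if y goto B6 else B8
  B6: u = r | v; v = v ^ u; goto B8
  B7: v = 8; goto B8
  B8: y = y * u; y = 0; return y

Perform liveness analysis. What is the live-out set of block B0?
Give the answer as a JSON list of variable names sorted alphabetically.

Per-block:
  B0: {u,y} / ∅
  B1: {v} / ∅
  B2: {r,u,v} / {u}
  B3: {u,y} / {y}
  B4: {u} / {r,u}
  B5: {r,y} / {y}
  B6: {u,v} / {r,v}
  B7: {v} / ∅
  B8: {y} / {u,y}

Liveness:
  B0 li=∅ lo={u,y}
  B1 li={u,y} lo={u,y}
  B2 li={u,y} lo={r,u,v,y}
  B3 li={y} lo={u,y}
  B4 li={r,u,v,y} lo={r,u,v,y}
  B5 li={u,v,y} lo={r,u,v,y}
  B6 li={r,v,y} lo={u,y}
  B7 li={u,y} lo={u,y}
  B8 li={u,y} lo=∅

live-out(B0) = ["u", "y"]

Answer: ["u", "y"]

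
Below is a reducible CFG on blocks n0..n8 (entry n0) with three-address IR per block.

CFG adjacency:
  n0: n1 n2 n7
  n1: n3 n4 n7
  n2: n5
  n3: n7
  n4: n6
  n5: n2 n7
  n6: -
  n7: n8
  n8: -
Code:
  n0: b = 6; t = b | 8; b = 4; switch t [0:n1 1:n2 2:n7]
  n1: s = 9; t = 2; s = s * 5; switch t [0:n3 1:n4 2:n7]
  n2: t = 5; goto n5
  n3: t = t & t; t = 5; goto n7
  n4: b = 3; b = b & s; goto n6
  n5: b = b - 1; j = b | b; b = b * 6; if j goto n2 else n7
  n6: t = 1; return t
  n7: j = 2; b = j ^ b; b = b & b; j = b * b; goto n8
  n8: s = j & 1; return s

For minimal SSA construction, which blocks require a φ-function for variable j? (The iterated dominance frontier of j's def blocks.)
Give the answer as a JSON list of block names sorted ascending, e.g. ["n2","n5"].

Answer: ["n2", "n7"]

Working:
idom tree: n1←n0 n2←n0 n3←n1 n4←n1 n5←n2 n6←n4 n7←n0 n8←n7
Dom∩ at merges:
  n2: preds {n0,n5}: {n0} ∩ {n0,n2,n5} = {n0}; idom=n0
  n7: preds {n0,n1,n3,n5}: {n0} ∩ {n0,n1} ∩ {n0,n1,n3} ∩ {n0,n2,n5} = {n0}; idom=n0

Frontier:
  n2←n0: walk · to n0
  n2←n5: walk n5→n2 to n0
  n7←n0: walk · to n0
  n7←n1: walk n1 to n0
  n7←n3: walk n3→n1 to n0
  n7←n5: walk n5→n2 to n0
  DF(n0)=∅
  DF(n1)={n7}
  DF(n2)={n2,n7}
  DF(n3)={n7}
  DF(n4)=∅
  DF(n5)={n2,n7}
  DF(n6)=∅
  DF(n7)=∅
  DF(n8)=∅

φ for j: defs {n5,n7}
  DF⁺ = {n2,n7}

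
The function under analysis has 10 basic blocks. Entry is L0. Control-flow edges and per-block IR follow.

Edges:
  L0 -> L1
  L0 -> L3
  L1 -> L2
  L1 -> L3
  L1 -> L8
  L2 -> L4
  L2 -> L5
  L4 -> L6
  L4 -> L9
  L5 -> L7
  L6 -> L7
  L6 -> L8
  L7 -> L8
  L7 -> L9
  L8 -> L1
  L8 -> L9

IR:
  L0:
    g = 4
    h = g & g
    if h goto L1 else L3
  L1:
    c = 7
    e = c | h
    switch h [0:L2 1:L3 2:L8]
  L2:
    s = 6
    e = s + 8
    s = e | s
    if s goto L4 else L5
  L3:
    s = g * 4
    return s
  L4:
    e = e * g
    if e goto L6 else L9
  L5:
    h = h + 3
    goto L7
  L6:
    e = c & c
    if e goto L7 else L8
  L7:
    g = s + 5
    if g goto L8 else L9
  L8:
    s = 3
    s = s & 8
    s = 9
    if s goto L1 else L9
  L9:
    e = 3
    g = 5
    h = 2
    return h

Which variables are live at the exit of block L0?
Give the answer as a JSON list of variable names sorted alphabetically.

Per-block:
  L0 def {g,h} use ∅
  L1 def {c,e} use {h}
  L2 def {e,s} use ∅
  L3 def {s} use {g}
  L4 def {e} use {e,g}
  L5 def {h} use {h}
  L6 def {e} use {c}
  L7 def {g} use {s}
  L8 def {s} use ∅
  L9 def {e,g,h} use ∅

Backward fixpoint:
  live L0: ∅→{g,h}
  live L1: {g,h}→{c,g,h}
  live L2: {c,g,h}→{c,e,g,h,s}
  live L3: {g}→∅
  live L4: {c,e,g,h,s}→{c,g,h,s}
  live L5: {h,s}→{h,s}
  live L6: {c,g,h,s}→{g,h,s}
  live L7: {h,s}→{g,h}
  live L8: {g,h}→{g,h}
  live L9: ∅→∅

live-out(L0) = ["g", "h"]

Answer: ["g", "h"]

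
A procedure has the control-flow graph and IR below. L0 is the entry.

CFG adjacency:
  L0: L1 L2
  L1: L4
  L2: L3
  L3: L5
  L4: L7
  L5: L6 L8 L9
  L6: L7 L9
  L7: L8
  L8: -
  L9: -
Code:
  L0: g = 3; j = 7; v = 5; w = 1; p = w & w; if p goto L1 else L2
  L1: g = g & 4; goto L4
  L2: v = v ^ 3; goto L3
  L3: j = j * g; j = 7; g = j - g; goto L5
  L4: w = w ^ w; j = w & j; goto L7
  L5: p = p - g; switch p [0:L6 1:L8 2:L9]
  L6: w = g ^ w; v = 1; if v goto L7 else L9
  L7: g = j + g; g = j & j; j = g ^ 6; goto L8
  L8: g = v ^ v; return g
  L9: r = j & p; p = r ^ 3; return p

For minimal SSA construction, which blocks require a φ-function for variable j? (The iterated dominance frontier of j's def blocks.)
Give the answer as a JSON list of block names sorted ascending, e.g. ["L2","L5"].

Answer: ["L7", "L8"]

Derivation:
idom tree: L1←L0 L2←L0 L3←L2 L4←L1 L5←L3 L6←L5 L7←L0 L8←L0 L9←L5
Join-block Dom:
  L7: preds {L4,L6}: {L0,L1,L4} ∩ {L0,L2,L3,L5,L6} = {L0}; idom=L0
  L8: preds {L5,L7}: {L0,L2,L3,L5} ∩ {L0,L7} = {L0}; idom=L0
  L9: preds {L5,L6}: {L0,L2,L3,L5} ∩ {L0,L2,L3,L5,L6} = {L0,L2,L3,L5}; idom=L5

DF derivation:
  join L7 pred L4: L4→L1 stop@L0
  join L7 pred L6: L6→L5→L3→L2 stop@L0
  join L8 pred L5: L5→L3→L2 stop@L0
  join L8 pred L7: L7 stop@L0
  join L9 pred L5: · stop@L5
  join L9 pred L6: L6 stop@L5
  L0: DF=∅
  L1: DF={L7}
  L2: DF={L7,L8}
  L3: DF={L7,L8}
  L4: DF={L7}
  L5: DF={L7,L8}
  L6: DF={L7,L9}
  L7: DF={L8}
  L8: DF=∅
  L9: DF=∅

φ for j: defs {L0,L3,L4,L7}
  DF⁺ = {L7,L8}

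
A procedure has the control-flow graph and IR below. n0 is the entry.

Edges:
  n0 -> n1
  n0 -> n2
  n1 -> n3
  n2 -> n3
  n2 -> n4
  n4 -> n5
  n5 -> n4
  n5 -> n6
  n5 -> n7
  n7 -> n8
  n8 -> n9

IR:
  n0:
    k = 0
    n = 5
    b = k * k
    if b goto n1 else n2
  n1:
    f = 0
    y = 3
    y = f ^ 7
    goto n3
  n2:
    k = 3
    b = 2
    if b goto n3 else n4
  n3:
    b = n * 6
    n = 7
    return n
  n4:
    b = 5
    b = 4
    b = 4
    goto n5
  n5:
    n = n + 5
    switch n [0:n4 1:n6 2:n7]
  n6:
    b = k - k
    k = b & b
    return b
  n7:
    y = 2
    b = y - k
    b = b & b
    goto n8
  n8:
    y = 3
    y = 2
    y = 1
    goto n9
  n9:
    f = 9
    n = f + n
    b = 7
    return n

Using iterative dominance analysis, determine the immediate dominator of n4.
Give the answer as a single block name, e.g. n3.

Answer: n2

Analysis:
idom tree: n1←n0 n2←n0 n3←n0 n4←n2 n5←n4 n6←n5 n7←n5 n8←n7 n9←n8
Dom at joins:
  n3: preds {n1,n2}: {n0,n1} ∩ {n0,n2} = {n0}; idom=n0
  n4: preds {n2,n5}: {n0,n2} ∩ {n0,n2,n4,n5} = {n0,n2}; idom=n2

idom(n4) = n2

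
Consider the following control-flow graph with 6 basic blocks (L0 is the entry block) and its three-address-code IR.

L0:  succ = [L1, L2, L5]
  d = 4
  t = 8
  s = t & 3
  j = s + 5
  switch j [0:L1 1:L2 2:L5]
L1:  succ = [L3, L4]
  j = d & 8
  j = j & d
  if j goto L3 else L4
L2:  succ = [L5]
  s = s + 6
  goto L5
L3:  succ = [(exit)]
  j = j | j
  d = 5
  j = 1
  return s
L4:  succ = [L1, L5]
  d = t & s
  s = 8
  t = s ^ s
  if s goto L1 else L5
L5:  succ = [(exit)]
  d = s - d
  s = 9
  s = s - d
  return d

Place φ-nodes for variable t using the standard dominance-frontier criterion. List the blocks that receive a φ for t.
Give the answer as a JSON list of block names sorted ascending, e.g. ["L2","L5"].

idom tree: L1←L0 L2←L0 L3←L1 L4←L1 L5←L0
Dom∩ at merges:
  L1: preds {L0,L4}: {L0} ∩ {L0,L1,L4} = {L0}; idom=L0
  L5: preds {L0,L2,L4}: {L0} ∩ {L0,L2} ∩ {L0,L1,L4} = {L0}; idom=L0

DF derivation:
  L1←L0: walk · to L0
  L1←L4: walk L4→L1 to L0
  L5←L0: walk · to L0
  L5←L2: walk L2 to L0
  L5←L4: walk L4→L1 to L0
  L0: DF=∅
  L1: DF={L1,L5}
  L2: DF={L5}
  L3: DF=∅
  L4: DF={L1,L5}
  L5: DF=∅

φ for t: defs {L0,L4}
  DF⁺ = {L1,L5}

Answer: ["L1", "L5"]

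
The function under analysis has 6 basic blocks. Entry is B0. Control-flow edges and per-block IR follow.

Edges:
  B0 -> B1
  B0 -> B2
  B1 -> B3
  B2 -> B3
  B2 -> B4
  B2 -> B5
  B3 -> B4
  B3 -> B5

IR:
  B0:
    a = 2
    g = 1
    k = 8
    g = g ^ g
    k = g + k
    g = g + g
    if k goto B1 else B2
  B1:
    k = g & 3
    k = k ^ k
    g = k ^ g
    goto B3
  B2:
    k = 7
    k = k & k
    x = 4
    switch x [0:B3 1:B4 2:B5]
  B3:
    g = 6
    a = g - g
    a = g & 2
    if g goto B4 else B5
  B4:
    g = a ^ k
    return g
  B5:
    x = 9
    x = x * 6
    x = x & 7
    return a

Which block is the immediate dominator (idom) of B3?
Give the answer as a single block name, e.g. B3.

idom tree: B1←B0 B2←B0 B3←B0 B4←B0 B5←B0
Dom∩ at merges:
  B3: preds {B1,B2}: {B0,B1} ∩ {B0,B2} = {B0}; idom=B0
  B4: preds {B2,B3}: {B0,B2} ∩ {B0,B3} = {B0}; idom=B0
  B5: preds {B2,B3}: {B0,B2} ∩ {B0,B3} = {B0}; idom=B0

idom(B3) = B0

Answer: B0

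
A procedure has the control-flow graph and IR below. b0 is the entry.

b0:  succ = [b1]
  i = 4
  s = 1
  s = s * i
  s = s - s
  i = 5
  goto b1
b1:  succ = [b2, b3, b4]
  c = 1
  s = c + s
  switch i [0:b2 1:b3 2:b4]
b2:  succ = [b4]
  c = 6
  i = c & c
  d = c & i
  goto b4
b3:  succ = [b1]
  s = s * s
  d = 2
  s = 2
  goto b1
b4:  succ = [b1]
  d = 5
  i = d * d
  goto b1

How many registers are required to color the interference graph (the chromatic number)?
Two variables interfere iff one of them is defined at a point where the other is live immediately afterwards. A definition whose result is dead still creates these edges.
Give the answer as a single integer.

Answer: 3

Derivation:
def/use:
  b0: def={i,s} ue=∅
  b1: def={c,s} ue={i,s}
  b2: def={c,d,i} ue=∅
  b3: def={d,s} ue={s}
  b4: def={d,i} ue=∅

Live sets:
  b0: in=∅ out={i,s}
  b1: in={i,s} out={i,s}
  b2: in={s} out={s}
  b3: in={i,s} out={i,s}
  b4: in={s} out={i,s}

Conflict graph:
  c↔{i,s}
  d↔{i,s}
  i↔{c,d,s}
  s↔{c,d,i}

Registers:
  {c,i,s} pairwise interfere (3-clique) ⇒ χ ≥ 3
  assign c→R2 d→R2 i→R0 s→R1 — no edge inside a register ⇒ χ ≤ 3
  χ = 3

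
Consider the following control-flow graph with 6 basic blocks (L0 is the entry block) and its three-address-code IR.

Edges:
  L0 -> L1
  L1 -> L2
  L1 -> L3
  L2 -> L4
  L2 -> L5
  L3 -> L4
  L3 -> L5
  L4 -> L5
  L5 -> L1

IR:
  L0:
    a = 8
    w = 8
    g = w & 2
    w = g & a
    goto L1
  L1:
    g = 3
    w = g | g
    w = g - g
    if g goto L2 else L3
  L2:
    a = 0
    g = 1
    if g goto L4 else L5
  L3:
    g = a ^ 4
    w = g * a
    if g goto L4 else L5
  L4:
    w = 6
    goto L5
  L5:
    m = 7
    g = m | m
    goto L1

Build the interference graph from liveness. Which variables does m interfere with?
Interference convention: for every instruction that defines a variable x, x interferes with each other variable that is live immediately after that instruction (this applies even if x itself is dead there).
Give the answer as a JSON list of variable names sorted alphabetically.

Answer: ["a"]

Working:
Per-block:
  L0: def={a,g,w} ue=∅
  L1: def={g,w} ue=∅
  L2: def={a,g} ue=∅
  L3: def={g,w} ue={a}
  L4: def={w} ue=∅
  L5: def={g,m} ue=∅

Backward fixpoint:
  L0 li=∅ lo={a}
  L1 li={a} lo={a}
  L2 li=∅ lo={a}
  L3 li={a} lo={a}
  L4 li={a} lo={a}
  L5 li={a} lo={a}

Interference:
  a↔{g,m,w}
  g↔{a,w}
  m↔{a}
  w↔{a,g}

N(m) = ["a"]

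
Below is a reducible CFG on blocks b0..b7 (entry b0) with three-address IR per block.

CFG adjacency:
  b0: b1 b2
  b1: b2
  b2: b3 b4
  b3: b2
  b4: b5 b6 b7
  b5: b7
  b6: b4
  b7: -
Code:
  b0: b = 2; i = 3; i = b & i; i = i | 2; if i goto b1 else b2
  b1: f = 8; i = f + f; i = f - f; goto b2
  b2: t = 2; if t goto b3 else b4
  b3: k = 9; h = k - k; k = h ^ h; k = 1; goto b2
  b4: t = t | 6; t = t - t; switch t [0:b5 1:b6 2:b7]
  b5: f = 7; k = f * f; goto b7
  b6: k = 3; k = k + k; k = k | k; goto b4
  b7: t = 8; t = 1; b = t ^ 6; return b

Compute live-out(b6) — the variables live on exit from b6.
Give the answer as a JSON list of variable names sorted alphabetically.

Answer: ["t"]

Analysis:
Per-block:
  b0 def {b,i} use ∅
  b1 def {f,i} use ∅
  b2 def {t} use ∅
  b3 def {h,k} use ∅
  b4 def {t} use {t}
  b5 def {f,k} use ∅
  b6 def {k} use ∅
  b7 def {b,t} use ∅

Live sets:
  live b0: ∅→∅
  live b1: ∅→∅
  live b2: ∅→{t}
  live b3: ∅→∅
  live b4: {t}→{t}
  live b5: ∅→∅
  live b6: {t}→{t}
  live b7: ∅→∅

live-out(b6) = ["t"]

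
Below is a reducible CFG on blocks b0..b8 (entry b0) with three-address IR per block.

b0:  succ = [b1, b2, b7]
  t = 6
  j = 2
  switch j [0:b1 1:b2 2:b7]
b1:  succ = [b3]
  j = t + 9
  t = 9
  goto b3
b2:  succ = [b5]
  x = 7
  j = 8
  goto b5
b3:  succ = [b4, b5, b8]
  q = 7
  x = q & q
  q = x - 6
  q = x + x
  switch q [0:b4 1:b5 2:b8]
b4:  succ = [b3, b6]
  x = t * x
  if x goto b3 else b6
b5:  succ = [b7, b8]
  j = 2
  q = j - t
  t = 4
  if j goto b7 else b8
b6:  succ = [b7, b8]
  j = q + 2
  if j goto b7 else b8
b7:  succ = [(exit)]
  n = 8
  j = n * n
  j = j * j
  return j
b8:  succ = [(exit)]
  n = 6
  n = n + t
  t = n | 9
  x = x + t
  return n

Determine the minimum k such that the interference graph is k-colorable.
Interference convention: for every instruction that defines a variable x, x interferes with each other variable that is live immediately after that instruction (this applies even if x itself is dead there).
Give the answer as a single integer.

Answer: 4

Derivation:
def/use:
  b0: {j,t} / ∅
  b1: {j,t} / {t}
  b2: {j,x} / ∅
  b3: {q,x} / ∅
  b4: {x} / {t,x}
  b5: {j,q,t} / {t}
  b6: {j} / {q}
  b7: {j,n} / ∅
  b8: {n,t,x} / {t,x}

Backward fixpoint:
  live b0: ∅→{t}
  live b1: {t}→{t}
  live b2: {t}→{t,x}
  live b3: {t}→{q,t,x}
  live b4: {q,t,x}→{q,t,x}
  live b5: {t,x}→{t,x}
  live b6: {q,t,x}→{t,x}
  live b7: ∅→∅
  live b8: {t,x}→∅

Interference:
  j: {q,t,x}
  n: {t,x}
  q: {j,t,x}
  t: {j,n,q,x}
  x: {j,n,q,t}

Colouring:
  lower bound: {j,q,t,x} mutually conflict ⇒ χ ≥ 4
  assign j→c2 n→c2 q→c3 t→c0 x→c1 — no edge inside a register ⇒ χ ≤ 4
  χ = 4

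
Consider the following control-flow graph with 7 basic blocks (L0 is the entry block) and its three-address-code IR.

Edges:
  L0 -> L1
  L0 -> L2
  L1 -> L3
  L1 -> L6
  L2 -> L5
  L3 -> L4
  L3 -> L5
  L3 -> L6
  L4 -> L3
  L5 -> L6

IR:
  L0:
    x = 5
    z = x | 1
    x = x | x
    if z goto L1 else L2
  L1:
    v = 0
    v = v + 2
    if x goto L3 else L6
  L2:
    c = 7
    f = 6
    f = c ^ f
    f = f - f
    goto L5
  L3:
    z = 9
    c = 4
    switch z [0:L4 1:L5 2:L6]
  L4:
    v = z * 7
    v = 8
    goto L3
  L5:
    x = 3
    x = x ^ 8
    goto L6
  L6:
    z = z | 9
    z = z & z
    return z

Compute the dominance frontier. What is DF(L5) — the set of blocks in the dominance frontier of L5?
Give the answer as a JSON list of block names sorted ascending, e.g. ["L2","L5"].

idom tree: L1←L0 L2←L0 L3←L1 L4←L3 L5←L0 L6←L0
Dom at joins:
  L3: preds {L1,L4}: {L0,L1} ∩ {L0,L1,L3,L4} = {L0,L1}; idom=L1
  L5: preds {L2,L3}: {L0,L2} ∩ {L0,L1,L3} = {L0}; idom=L0
  L6: preds {L1,L3,L5}: {L0,L1} ∩ {L0,L1,L3} ∩ {L0,L5} = {L0}; idom=L0

DF derivation:
  L3←L1: walk · to L1
  L3←L4: walk L4→L3 to L1
  L5←L2: walk L2 to L0
  L5←L3: walk L3→L1 to L0
  L6←L1: walk L1 to L0
  L6←L3: walk L3→L1 to L0
  L6←L5: walk L5 to L0
  L0 → ∅
  L1 → {L5,L6}
  L2 → {L5}
  L3 → {L3,L5,L6}
  L4 → {L3}
  L5 → {L6}
  L6 → ∅

DF(L5) = ["L6"]

Answer: ["L6"]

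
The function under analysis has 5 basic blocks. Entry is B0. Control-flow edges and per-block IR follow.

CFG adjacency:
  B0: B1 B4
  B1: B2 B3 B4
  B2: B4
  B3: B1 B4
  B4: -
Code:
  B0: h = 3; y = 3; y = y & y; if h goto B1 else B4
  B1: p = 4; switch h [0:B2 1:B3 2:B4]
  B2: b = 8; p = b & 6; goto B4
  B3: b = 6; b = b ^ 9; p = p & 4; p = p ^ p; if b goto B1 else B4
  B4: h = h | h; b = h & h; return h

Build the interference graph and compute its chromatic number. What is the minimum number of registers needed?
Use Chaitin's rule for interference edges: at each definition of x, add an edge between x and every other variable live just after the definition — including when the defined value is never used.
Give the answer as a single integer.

Answer: 3

Analysis:
Per-block:
  B0: {h,y} / ∅
  B1: {p} / {h}
  B2: {b,p} / ∅
  B3: {b,p} / {p}
  B4: {b,h} / {h}

Backward fixpoint:
  B0 li=∅ lo={h}
  B1 li={h} lo={h,p}
  B2 li={h} lo={h}
  B3 li={h,p} lo={h}
  B4 li={h} lo=∅

Interference:
  b: {h,p}
  h: {b,p,y}
  p: {b,h}
  y: {h}

Registers:
  lower bound: {b,h,p} mutually conflict ⇒ χ ≥ 3
  3-colouring: r0={h}  r1={b,y}  r2={p}
  χ = 3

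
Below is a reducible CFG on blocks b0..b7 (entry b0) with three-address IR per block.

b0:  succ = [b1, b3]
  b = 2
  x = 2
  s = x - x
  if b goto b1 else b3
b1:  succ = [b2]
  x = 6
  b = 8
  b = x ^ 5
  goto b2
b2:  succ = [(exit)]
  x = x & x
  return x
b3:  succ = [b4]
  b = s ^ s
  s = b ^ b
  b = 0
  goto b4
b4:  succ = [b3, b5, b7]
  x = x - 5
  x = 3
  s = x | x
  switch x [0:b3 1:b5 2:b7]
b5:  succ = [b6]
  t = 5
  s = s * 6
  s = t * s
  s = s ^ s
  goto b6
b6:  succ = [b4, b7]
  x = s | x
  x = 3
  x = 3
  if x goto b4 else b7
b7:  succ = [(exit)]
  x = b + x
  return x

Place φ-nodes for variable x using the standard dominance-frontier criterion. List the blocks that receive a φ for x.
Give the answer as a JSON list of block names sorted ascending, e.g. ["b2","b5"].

Answer: ["b3", "b4", "b7"]

Derivation:
idom tree: b1←b0 b2←b1 b3←b0 b4←b3 b5←b4 b6←b5 b7←b4
Dom∩ at merges:
  b3: preds {b0,b4}: {b0} ∩ {b0,b3,b4} = {b0}; idom=b0
  b4: preds {b3,b6}: {b0,b3} ∩ {b0,b3,b4,b5,b6} = {b0,b3}; idom=b3
  b7: preds {b4,b6}: {b0,b3,b4} ∩ {b0,b3,b4,b5,b6} = {b0,b3,b4}; idom=b4

DF walk-up:
  join b3 pred b0: · stop@b0
  join b3 pred b4: b4→b3 stop@b0
  join b4 pred b3: · stop@b3
  join b4 pred b6: b6→b5→b4 stop@b3
  join b7 pred b4: · stop@b4
  join b7 pred b6: b6→b5 stop@b4
  b0: DF=∅
  b1: DF=∅
  b2: DF=∅
  b3: DF={b3}
  b4: DF={b3,b4}
  b5: DF={b4,b7}
  b6: DF={b4,b7}
  b7: DF=∅

φ for x: defs {b0,b1,b2,b4,b6,b7}
  DF⁺ = {b3,b4,b7}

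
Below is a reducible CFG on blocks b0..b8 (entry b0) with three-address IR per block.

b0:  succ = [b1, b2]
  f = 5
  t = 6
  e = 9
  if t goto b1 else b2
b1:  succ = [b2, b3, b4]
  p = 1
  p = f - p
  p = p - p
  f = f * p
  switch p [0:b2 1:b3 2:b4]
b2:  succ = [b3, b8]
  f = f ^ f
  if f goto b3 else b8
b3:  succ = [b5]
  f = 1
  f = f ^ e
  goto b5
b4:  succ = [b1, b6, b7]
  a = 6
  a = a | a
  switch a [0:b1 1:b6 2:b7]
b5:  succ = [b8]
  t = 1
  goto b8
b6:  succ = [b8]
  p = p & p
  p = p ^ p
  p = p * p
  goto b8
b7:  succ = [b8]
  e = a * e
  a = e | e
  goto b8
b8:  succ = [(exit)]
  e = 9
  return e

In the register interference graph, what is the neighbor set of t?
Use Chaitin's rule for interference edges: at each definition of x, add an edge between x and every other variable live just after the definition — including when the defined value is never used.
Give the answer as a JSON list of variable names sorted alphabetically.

Answer: ["e", "f"]

Analysis:
Per-block:
  b0: {e,f,t} / ∅
  b1: {f,p} / {f}
  b2: {f} / {f}
  b3: {f} / {e}
  b4: {a} / ∅
  b5: {t} / ∅
  b6: {p} / {p}
  b7: {a,e} / {a,e}
  b8: {e} / ∅

Backward fixpoint:
  b0: in=∅ out={e,f}
  b1: in={e,f} out={e,f,p}
  b2: in={e,f} out={e}
  b3: in={e} out=∅
  b4: in={e,f,p} out={a,e,f,p}
  b5: in=∅ out=∅
  b6: in={p} out=∅
  b7: in={a,e} out=∅
  b8: in=∅ out=∅

Conflict graph:
  a — {e,f,p}
  e — {a,f,p,t}
  f — {a,e,p,t}
  p — {a,e,f}
  t — {e,f}

N(t) = ["e", "f"]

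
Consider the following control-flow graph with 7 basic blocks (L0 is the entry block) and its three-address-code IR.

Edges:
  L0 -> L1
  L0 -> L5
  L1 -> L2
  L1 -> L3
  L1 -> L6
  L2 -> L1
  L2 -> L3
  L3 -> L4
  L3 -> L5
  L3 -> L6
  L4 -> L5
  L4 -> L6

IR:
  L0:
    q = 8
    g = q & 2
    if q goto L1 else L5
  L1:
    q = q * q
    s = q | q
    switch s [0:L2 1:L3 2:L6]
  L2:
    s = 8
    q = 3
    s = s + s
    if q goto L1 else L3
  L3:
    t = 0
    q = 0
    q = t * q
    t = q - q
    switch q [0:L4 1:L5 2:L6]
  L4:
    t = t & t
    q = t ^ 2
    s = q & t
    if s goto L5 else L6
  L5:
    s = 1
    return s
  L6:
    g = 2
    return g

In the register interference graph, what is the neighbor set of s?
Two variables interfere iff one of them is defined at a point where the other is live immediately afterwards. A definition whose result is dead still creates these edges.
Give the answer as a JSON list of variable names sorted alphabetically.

def/use:
  L0: def={g,q} ue=∅
  L1: def={q,s} ue={q}
  L2: def={q,s} ue=∅
  L3: def={q,t} ue=∅
  L4: def={q,s,t} ue={t}
  L5: def={s} ue=∅
  L6: def={g} ue=∅

Backward fixpoint:
  live L0: ∅→{q}
  live L1: {q}→∅
  live L2: ∅→{q}
  live L3: ∅→{t}
  live L4: {t}→∅
  live L5: ∅→∅
  live L6: ∅→∅

Interfere edges:
  g↔{q}
  q↔{g,s,t}
  s↔{q}
  t↔{q}

N(s) = ["q"]

Answer: ["q"]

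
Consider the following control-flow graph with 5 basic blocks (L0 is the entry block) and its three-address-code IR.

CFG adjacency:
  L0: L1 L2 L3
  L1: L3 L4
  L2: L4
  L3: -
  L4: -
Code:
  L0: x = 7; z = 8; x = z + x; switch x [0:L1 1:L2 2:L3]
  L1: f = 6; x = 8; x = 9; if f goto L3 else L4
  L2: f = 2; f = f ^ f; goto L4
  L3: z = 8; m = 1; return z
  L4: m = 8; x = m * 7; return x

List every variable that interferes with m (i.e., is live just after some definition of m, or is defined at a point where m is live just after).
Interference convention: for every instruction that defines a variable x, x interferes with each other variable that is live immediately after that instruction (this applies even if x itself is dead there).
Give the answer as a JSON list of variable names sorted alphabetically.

Block summaries:
  L0 def {x,z} use ∅
  L1 def {f,x} use ∅
  L2 def {f} use ∅
  L3 def {m,z} use ∅
  L4 def {m,x} use ∅

Live sets:
  L0: in=∅ out=∅
  L1: in=∅ out=∅
  L2: in=∅ out=∅
  L3: in=∅ out=∅
  L4: in=∅ out=∅

Interference:
  f↔{x}
  m↔{z}
  x↔{f,z}
  z↔{m,x}

N(m) = ["z"]

Answer: ["z"]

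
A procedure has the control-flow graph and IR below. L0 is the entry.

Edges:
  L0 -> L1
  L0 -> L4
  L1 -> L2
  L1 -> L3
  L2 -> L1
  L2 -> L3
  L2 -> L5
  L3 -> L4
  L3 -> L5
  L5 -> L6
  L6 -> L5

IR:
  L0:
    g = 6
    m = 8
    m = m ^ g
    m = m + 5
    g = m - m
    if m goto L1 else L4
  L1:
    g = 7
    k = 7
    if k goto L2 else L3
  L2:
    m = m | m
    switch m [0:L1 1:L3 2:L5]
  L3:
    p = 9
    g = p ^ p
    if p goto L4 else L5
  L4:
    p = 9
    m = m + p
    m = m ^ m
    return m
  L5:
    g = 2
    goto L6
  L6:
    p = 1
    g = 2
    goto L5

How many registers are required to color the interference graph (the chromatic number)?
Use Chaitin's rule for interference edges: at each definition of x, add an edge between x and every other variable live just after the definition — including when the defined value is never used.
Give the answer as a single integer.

Answer: 3

Derivation:
Block summaries:
  L0: def={g,m} ue=∅
  L1: def={g,k} ue=∅
  L2: def={m} ue={m}
  L3: def={g,p} ue=∅
  L4: def={m,p} ue={m}
  L5: def={g} ue=∅
  L6: def={g,p} ue=∅

Backward fixpoint:
  L0 li=∅ lo={m}
  L1 li={m} lo={m}
  L2 li={m} lo={m}
  L3 li={m} lo={m}
  L4 li={m} lo=∅
  L5 li=∅ lo=∅
  L6 li=∅ lo=∅

Conflict graph:
  g — {m,p}
  k — {m}
  m — {g,k,p}
  p — {g,m}

Chromatic number:
  lower bound: {g,m,p} mutually conflict ⇒ χ ≥ 3
  assign g→R1 k→R1 m→R0 p→R2 — no edge inside a register ⇒ χ ≤ 3
  χ = 3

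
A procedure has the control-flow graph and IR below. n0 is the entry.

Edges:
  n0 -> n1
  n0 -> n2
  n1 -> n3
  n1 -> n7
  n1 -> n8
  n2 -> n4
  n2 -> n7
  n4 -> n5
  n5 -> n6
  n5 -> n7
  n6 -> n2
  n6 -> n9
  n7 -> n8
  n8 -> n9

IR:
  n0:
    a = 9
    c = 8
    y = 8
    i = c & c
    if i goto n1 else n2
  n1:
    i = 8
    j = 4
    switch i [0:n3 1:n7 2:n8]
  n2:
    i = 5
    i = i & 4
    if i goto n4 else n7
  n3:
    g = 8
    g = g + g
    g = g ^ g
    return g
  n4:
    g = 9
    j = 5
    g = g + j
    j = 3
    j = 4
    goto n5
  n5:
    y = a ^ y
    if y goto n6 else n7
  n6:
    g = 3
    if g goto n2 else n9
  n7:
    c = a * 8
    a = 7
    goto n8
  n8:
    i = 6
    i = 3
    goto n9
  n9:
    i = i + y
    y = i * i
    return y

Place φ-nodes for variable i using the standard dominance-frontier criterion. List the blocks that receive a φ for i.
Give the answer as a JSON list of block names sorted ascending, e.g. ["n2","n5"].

Answer: ["n2", "n7", "n8", "n9"]

Working:
idom tree: n1←n0 n2←n0 n3←n1 n4←n2 n5←n4 n6←n5 n7←n0 n8←n0 n9←n0
Dom∩ at merges:
  n2: preds {n0,n6}: {n0} ∩ {n0,n2,n4,n5,n6} = {n0}; idom=n0
  n7: preds {n1,n2,n5}: {n0,n1} ∩ {n0,n2} ∩ {n0,n2,n4,n5} = {n0}; idom=n0
  n8: preds {n1,n7}: {n0,n1} ∩ {n0,n7} = {n0}; idom=n0
  n9: preds {n6,n8}: {n0,n2,n4,n5,n6} ∩ {n0,n8} = {n0}; idom=n0

DF walk-up:
  join n2 pred n0: · stop@n0
  join n2 pred n6: n6→n5→n4→n2 stop@n0
  join n7 pred n1: n1 stop@n0
  join n7 pred n2: n2 stop@n0
  join n7 pred n5: n5→n4→n2 stop@n0
  join n8 pred n1: n1 stop@n0
  join n8 pred n7: n7 stop@n0
  join n9 pred n6: n6→n5→n4→n2 stop@n0
  join n9 pred n8: n8 stop@n0
  DF(n0)=∅
  DF(n1)={n7,n8}
  DF(n2)={n2,n7,n9}
  DF(n3)=∅
  DF(n4)={n2,n7,n9}
  DF(n5)={n2,n7,n9}
  DF(n6)={n2,n9}
  DF(n7)={n8}
  DF(n8)={n9}
  DF(n9)=∅

φ for i: defs {n0,n1,n2,n8,n9}
  DF⁺ = {n2,n7,n8,n9}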